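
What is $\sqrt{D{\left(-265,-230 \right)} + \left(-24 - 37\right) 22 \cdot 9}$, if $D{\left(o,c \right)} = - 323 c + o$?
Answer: $3 \sqrt{6883} \approx 248.89$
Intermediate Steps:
$D{\left(o,c \right)} = o - 323 c$
$\sqrt{D{\left(-265,-230 \right)} + \left(-24 - 37\right) 22 \cdot 9} = \sqrt{\left(-265 - -74290\right) + \left(-24 - 37\right) 22 \cdot 9} = \sqrt{\left(-265 + 74290\right) + \left(-24 - 37\right) 22 \cdot 9} = \sqrt{74025 + \left(-61\right) 22 \cdot 9} = \sqrt{74025 - 12078} = \sqrt{61947} = 3 \sqrt{6883}$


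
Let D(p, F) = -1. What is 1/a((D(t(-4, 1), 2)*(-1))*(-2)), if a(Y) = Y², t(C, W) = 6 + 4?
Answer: ¼ ≈ 0.25000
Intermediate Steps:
t(C, W) = 10
1/a((D(t(-4, 1), 2)*(-1))*(-2)) = 1/((-1*(-1)*(-2))²) = 1/((1*(-2))²) = 1/((-2)²) = 1/4 = ¼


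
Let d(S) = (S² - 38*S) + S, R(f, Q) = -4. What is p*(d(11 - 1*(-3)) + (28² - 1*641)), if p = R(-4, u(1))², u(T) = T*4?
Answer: -2864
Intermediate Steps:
u(T) = 4*T
d(S) = S² - 37*S
p = 16 (p = (-4)² = 16)
p*(d(11 - 1*(-3)) + (28² - 1*641)) = 16*((11 - 1*(-3))*(-37 + (11 - 1*(-3))) + (28² - 1*641)) = 16*((11 + 3)*(-37 + (11 + 3)) + (784 - 641)) = 16*(14*(-37 + 14) + 143) = 16*(14*(-23) + 143) = 16*(-322 + 143) = 16*(-179) = -2864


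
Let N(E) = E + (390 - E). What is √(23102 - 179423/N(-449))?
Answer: √3443839230/390 ≈ 150.47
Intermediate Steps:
N(E) = 390
√(23102 - 179423/N(-449)) = √(23102 - 179423/390) = √(8830357/390) = √3443839230/390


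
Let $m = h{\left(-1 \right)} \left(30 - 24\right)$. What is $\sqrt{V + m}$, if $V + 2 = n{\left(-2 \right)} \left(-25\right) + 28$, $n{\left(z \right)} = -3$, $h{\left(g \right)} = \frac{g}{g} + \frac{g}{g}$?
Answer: $\sqrt{113} \approx 10.63$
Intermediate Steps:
$h{\left(g \right)} = 2$ ($h{\left(g \right)} = 1 + 1 = 2$)
$m = 12$ ($m = 2 \left(30 - 24\right) = 2 \cdot 6 = 12$)
$V = 101$ ($V = -2 + \left(\left(-3\right) \left(-25\right) + 28\right) = -2 + \left(75 + 28\right) = -2 + 103 = 101$)
$\sqrt{V + m} = \sqrt{101 + 12} = \sqrt{113}$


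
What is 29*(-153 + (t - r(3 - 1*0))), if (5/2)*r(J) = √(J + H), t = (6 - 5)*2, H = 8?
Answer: -4379 - 58*√11/5 ≈ -4417.5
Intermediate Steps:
t = 2 (t = 1*2 = 2)
r(J) = 2*√(8 + J)/5 (r(J) = 2*√(J + 8)/5 = 2*√(8 + J)/5)
29*(-153 + (t - r(3 - 1*0))) = 29*(-153 + (2 - 2*√(8 + (3 - 1*0))/5)) = 29*(-153 + (2 - 2*√(8 + (3 + 0))/5)) = 29*(-153 + (2 - 2*√(8 + 3)/5)) = 29*(-153 + (2 - 2*√11/5)) = 29*(-151 - 2*√11/5) = -4379 - 58*√11/5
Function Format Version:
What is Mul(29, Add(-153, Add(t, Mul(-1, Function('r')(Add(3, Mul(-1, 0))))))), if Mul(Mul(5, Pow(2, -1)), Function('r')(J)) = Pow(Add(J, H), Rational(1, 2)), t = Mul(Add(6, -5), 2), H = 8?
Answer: Add(-4379, Mul(Rational(-58, 5), Pow(11, Rational(1, 2)))) ≈ -4417.5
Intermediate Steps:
t = 2 (t = Mul(1, 2) = 2)
Function('r')(J) = Mul(Rational(2, 5), Pow(Add(8, J), Rational(1, 2))) (Function('r')(J) = Mul(Rational(2, 5), Pow(Add(J, 8), Rational(1, 2))) = Mul(Rational(2, 5), Pow(Add(8, J), Rational(1, 2))))
Mul(29, Add(-153, Add(t, Mul(-1, Function('r')(Add(3, Mul(-1, 0))))))) = Mul(29, Add(-153, Add(2, Mul(-1, Mul(Rational(2, 5), Pow(Add(8, Add(3, Mul(-1, 0))), Rational(1, 2))))))) = Mul(29, Add(-153, Add(2, Mul(-1, Mul(Rational(2, 5), Pow(Add(8, Add(3, 0)), Rational(1, 2))))))) = Mul(29, Add(-153, Add(2, Mul(-1, Mul(Rational(2, 5), Pow(Add(8, 3), Rational(1, 2))))))) = Mul(29, Add(-153, Add(2, Mul(-1, Mul(Rational(2, 5), Pow(11, Rational(1, 2))))))) = Mul(29, Add(-153, Add(2, Mul(Rational(-2, 5), Pow(11, Rational(1, 2)))))) = Mul(29, Add(-151, Mul(Rational(-2, 5), Pow(11, Rational(1, 2))))) = Add(-4379, Mul(Rational(-58, 5), Pow(11, Rational(1, 2))))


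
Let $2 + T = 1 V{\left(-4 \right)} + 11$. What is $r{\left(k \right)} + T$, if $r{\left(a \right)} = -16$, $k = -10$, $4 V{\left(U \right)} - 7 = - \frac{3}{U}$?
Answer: $- \frac{81}{16} \approx -5.0625$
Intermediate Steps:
$V{\left(U \right)} = \frac{7}{4} - \frac{3}{4 U}$ ($V{\left(U \right)} = \frac{7}{4} + \frac{\left(-3\right) \frac{1}{U}}{4} = \frac{7}{4} - \frac{3}{4 U}$)
$T = \frac{175}{16}$ ($T = -2 + \left(1 \frac{-3 + 7 \left(-4\right)}{4 \left(-4\right)} + 11\right) = -2 + \left(1 \cdot \frac{1}{4} \left(- \frac{1}{4}\right) \left(-3 - 28\right) + 11\right) = -2 + \left(1 \cdot \frac{1}{4} \left(- \frac{1}{4}\right) \left(-31\right) + 11\right) = -2 + \left(1 \cdot \frac{31}{16} + 11\right) = -2 + \left(\frac{31}{16} + 11\right) = -2 + \frac{207}{16} = \frac{175}{16} \approx 10.938$)
$r{\left(k \right)} + T = -16 + \frac{175}{16} = - \frac{81}{16}$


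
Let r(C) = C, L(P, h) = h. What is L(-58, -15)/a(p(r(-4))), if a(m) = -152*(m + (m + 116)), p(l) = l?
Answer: 5/5472 ≈ 0.00091374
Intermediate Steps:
a(m) = -17632 - 304*m (a(m) = -152*(m + (116 + m)) = -152*(116 + 2*m) = -17632 - 304*m)
L(-58, -15)/a(p(r(-4))) = -15/(-17632 - 304*(-4)) = -15/(-17632 + 1216) = -15/(-16416) = -15*(-1/16416) = 5/5472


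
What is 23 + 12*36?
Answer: 455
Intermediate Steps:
23 + 12*36 = 23 + 432 = 455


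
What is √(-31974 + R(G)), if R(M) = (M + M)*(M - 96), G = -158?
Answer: √48290 ≈ 219.75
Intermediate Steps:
R(M) = 2*M*(-96 + M) (R(M) = (2*M)*(-96 + M) = 2*M*(-96 + M))
√(-31974 + R(G)) = √(-31974 + 2*(-158)*(-96 - 158)) = √(-31974 + 2*(-158)*(-254)) = √(-31974 + 80264) = √48290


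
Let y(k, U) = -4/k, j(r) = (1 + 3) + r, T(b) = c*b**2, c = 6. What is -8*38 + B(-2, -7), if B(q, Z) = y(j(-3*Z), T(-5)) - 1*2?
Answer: -7654/25 ≈ -306.16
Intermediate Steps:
T(b) = 6*b**2
j(r) = 4 + r
B(q, Z) = -2 - 4/(4 - 3*Z) (B(q, Z) = -4/(4 - 3*Z) - 1*2 = -4/(4 - 3*Z) - 2 = -2 - 4/(4 - 3*Z))
-8*38 + B(-2, -7) = -8*38 + 6*(2 - 1*(-7))/(-4 + 3*(-7)) = -304 + 6*(2 + 7)/(-4 - 21) = -304 + 6*9/(-25) = -304 + 6*(-1/25)*9 = -304 - 54/25 = -7654/25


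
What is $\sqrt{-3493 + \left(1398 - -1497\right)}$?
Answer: $i \sqrt{598} \approx 24.454 i$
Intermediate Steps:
$\sqrt{-3493 + \left(1398 - -1497\right)} = \sqrt{-3493 + \left(1398 + 1497\right)} = \sqrt{-3493 + 2895} = \sqrt{-598} = i \sqrt{598}$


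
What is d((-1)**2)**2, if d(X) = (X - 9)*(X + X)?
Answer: 256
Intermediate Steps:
d(X) = 2*X*(-9 + X) (d(X) = (-9 + X)*(2*X) = 2*X*(-9 + X))
d((-1)**2)**2 = (2*(-1)**2*(-9 + (-1)**2))**2 = (2*1*(-9 + 1))**2 = (2*1*(-8))**2 = (-16)**2 = 256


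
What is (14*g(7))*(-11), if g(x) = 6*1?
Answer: -924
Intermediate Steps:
g(x) = 6
(14*g(7))*(-11) = (14*6)*(-11) = 84*(-11) = -924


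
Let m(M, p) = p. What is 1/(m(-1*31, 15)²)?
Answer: 1/225 ≈ 0.0044444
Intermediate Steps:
1/(m(-1*31, 15)²) = 1/(15²) = 1/225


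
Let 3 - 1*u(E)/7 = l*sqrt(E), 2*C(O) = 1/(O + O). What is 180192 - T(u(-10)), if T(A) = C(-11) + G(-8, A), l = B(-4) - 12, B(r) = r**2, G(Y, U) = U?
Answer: 7927525/44 + 28*I*sqrt(10) ≈ 1.8017e+5 + 88.544*I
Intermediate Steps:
C(O) = 1/(4*O) (C(O) = 1/(2*(O + O)) = 1/(2*((2*O))) = (1/(2*O))/2 = 1/(4*O))
l = 4 (l = (-4)**2 - 12 = 16 - 12 = 4)
u(E) = 21 - 28*sqrt(E)
T(A) = -1/44 + A (T(A) = (1/4)/(-11) + A = (1/4)*(-1/11) + A = -1/44 + A)
180192 - T(u(-10)) = 180192 - (-1/44 + (21 - 28*I*sqrt(10))) = 180192 - (923/44 - 28*I*sqrt(10)) = 180192 + (-923/44 + 28*I*sqrt(10)) = 7927525/44 + 28*I*sqrt(10)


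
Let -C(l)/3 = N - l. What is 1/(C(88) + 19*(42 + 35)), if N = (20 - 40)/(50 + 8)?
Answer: 29/50113 ≈ 0.00057869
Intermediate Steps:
N = -10/29 (N = -20/58 = -20*1/58 = -10/29 ≈ -0.34483)
C(l) = 30/29 + 3*l (C(l) = -3*(-10/29 - l) = 30/29 + 3*l)
1/(C(88) + 19*(42 + 35)) = 1/((30/29 + 3*88) + 19*(42 + 35)) = 1/((30/29 + 264) + 19*77) = 1/(7686/29 + 1463) = 1/(50113/29) = 29/50113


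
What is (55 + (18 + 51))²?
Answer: 15376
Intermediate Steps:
(55 + (18 + 51))² = (55 + 69)² = 124² = 15376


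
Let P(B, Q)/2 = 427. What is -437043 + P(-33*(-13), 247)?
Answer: -436189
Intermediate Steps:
P(B, Q) = 854 (P(B, Q) = 2*427 = 854)
-437043 + P(-33*(-13), 247) = -437043 + 854 = -436189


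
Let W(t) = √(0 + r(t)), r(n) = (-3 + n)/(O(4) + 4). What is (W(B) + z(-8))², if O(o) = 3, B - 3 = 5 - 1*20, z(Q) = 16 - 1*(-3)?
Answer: (133 + I*√105)²/49 ≈ 358.86 + 55.626*I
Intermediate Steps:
z(Q) = 19 (z(Q) = 16 + 3 = 19)
B = -12 (B = 3 + (5 - 1*20) = 3 + (5 - 20) = 3 - 15 = -12)
r(n) = -3/7 + n/7 (r(n) = (-3 + n)/(3 + 4) = (-3 + n)/7 = (-3 + n)*(⅐) = -3/7 + n/7)
W(t) = √(-3/7 + t/7) (W(t) = √(0 + (-3/7 + t/7)) = √(-3/7 + t/7))
(W(B) + z(-8))² = (√(-21 + 7*(-12))/7 + 19)² = (√(-21 - 84)/7 + 19)² = (√(-105)/7 + 19)² = ((I*√105)/7 + 19)² = (I*√105/7 + 19)² = (19 + I*√105/7)²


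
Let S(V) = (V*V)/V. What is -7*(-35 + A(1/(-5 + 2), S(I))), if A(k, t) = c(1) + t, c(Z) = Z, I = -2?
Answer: 252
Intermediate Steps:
S(V) = V (S(V) = V²/V = V)
A(k, t) = 1 + t
-7*(-35 + A(1/(-5 + 2), S(I))) = -7*(-35 + (1 - 2)) = -7*(-35 - 1) = -7*(-36) = 252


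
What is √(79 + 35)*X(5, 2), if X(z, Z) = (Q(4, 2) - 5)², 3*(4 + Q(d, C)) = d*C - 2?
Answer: 49*√114 ≈ 523.18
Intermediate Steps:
Q(d, C) = -14/3 + C*d/3 (Q(d, C) = -4 + (d*C - 2)/3 = -4 + (C*d - 2)/3 = -4 + (-2 + C*d)/3 = -4 + (-⅔ + C*d/3) = -14/3 + C*d/3)
X(z, Z) = 49 (X(z, Z) = ((-14/3 + (⅓)*2*4) - 5)² = ((-14/3 + 8/3) - 5)² = (-2 - 5)² = (-7)² = 49)
√(79 + 35)*X(5, 2) = √(79 + 35)*49 = √114*49 = 49*√114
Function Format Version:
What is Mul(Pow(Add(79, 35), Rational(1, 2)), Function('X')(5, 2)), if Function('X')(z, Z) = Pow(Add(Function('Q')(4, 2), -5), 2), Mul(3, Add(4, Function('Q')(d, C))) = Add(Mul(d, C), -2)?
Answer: Mul(49, Pow(114, Rational(1, 2))) ≈ 523.18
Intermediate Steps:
Function('Q')(d, C) = Add(Rational(-14, 3), Mul(Rational(1, 3), C, d)) (Function('Q')(d, C) = Add(-4, Mul(Rational(1, 3), Add(Mul(d, C), -2))) = Add(-4, Mul(Rational(1, 3), Add(Mul(C, d), -2))) = Add(-4, Mul(Rational(1, 3), Add(-2, Mul(C, d)))) = Add(-4, Add(Rational(-2, 3), Mul(Rational(1, 3), C, d))) = Add(Rational(-14, 3), Mul(Rational(1, 3), C, d)))
Function('X')(z, Z) = 49 (Function('X')(z, Z) = Pow(Add(Add(Rational(-14, 3), Mul(Rational(1, 3), 2, 4)), -5), 2) = Pow(Add(Add(Rational(-14, 3), Rational(8, 3)), -5), 2) = Pow(Add(-2, -5), 2) = Pow(-7, 2) = 49)
Mul(Pow(Add(79, 35), Rational(1, 2)), Function('X')(5, 2)) = Mul(Pow(Add(79, 35), Rational(1, 2)), 49) = Mul(Pow(114, Rational(1, 2)), 49) = Mul(49, Pow(114, Rational(1, 2)))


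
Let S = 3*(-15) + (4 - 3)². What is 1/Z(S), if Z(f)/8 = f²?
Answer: 1/15488 ≈ 6.4566e-5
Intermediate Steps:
S = -44 (S = -45 + 1² = -45 + 1 = -44)
Z(f) = 8*f²
1/Z(S) = 1/(8*(-44)²) = 1/(8*1936) = 1/15488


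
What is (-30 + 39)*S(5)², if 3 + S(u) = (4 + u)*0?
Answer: 81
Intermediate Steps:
S(u) = -3 (S(u) = -3 + (4 + u)*0 = -3 + 0 = -3)
(-30 + 39)*S(5)² = (-30 + 39)*(-3)² = 9*9 = 81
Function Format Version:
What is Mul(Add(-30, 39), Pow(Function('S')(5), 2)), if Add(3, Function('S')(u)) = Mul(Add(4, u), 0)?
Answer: 81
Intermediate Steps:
Function('S')(u) = -3 (Function('S')(u) = Add(-3, Mul(Add(4, u), 0)) = Add(-3, 0) = -3)
Mul(Add(-30, 39), Pow(Function('S')(5), 2)) = Mul(Add(-30, 39), Pow(-3, 2)) = Mul(9, 9) = 81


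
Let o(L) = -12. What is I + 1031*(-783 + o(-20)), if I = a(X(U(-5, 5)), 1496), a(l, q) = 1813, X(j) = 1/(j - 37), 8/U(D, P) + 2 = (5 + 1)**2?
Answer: -817832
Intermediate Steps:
U(D, P) = 4/17 (U(D, P) = 8/(-2 + (5 + 1)**2) = 8/(-2 + 6**2) = 8/(-2 + 36) = 8/34 = 8*(1/34) = 4/17)
X(j) = 1/(-37 + j)
I = 1813
I + 1031*(-783 + o(-20)) = 1813 + 1031*(-783 - 12) = 1813 + 1031*(-795) = 1813 - 819645 = -817832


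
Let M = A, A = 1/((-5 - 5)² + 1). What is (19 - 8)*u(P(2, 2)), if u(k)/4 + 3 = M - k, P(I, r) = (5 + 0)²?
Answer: -124388/101 ≈ -1231.6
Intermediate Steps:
P(I, r) = 25 (P(I, r) = 5² = 25)
A = 1/101 (A = 1/((-10)² + 1) = 1/(100 + 1) = 1/101 ≈ 0.0099010)
M = 1/101 ≈ 0.0099010
u(k) = -1208/101 - 4*k (u(k) = -12 + 4*(1/101 - k) = -12 + (4/101 - 4*k) = -1208/101 - 4*k)
(19 - 8)*u(P(2, 2)) = (19 - 8)*(-1208/101 - 4*25) = 11*(-1208/101 - 100) = 11*(-11308/101) = -124388/101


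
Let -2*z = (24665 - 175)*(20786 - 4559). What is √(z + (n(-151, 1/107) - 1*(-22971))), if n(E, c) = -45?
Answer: I*√198676689 ≈ 14095.0*I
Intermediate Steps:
z = -198699615 (z = -(24665 - 175)*(20786 - 4559)/2 = -12245*16227 = -½*397399230 = -198699615)
√(z + (n(-151, 1/107) - 1*(-22971))) = √(-198699615 + (-45 - 1*(-22971))) = √(-198699615 + (-45 + 22971)) = √(-198699615 + 22926) = √(-198676689) = I*√198676689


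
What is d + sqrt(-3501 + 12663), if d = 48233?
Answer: 48233 + 3*sqrt(1018) ≈ 48329.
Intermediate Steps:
d + sqrt(-3501 + 12663) = 48233 + sqrt(-3501 + 12663) = 48233 + sqrt(9162) = 48233 + 3*sqrt(1018)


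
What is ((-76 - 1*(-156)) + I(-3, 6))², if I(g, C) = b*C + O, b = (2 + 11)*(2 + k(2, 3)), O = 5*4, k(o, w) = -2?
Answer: 10000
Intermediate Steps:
O = 20
b = 0 (b = (2 + 11)*(2 - 2) = 13*0 = 0)
I(g, C) = 20 (I(g, C) = 0*C + 20 = 0 + 20 = 20)
((-76 - 1*(-156)) + I(-3, 6))² = ((-76 - 1*(-156)) + 20)² = ((-76 + 156) + 20)² = (80 + 20)² = 100² = 10000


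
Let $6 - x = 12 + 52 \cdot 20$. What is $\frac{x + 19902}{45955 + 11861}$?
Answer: $\frac{2357}{7227} \approx 0.32614$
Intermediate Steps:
$x = -1046$ ($x = 6 - \left(12 + 52 \cdot 20\right) = 6 - \left(12 + 1040\right) = 6 - 1052 = -1046$)
$\frac{x + 19902}{45955 + 11861} = \frac{-1046 + 19902}{45955 + 11861} = \frac{18856}{57816} = 18856 \cdot \frac{1}{57816} = \frac{2357}{7227}$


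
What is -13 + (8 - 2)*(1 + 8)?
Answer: 41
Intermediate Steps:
-13 + (8 - 2)*(1 + 8) = -13 + 6*9 = -13 + 54 = 41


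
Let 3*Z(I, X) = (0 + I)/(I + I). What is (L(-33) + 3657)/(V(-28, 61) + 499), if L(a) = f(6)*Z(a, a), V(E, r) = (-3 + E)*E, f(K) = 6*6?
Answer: 3663/1367 ≈ 2.6796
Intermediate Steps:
f(K) = 36
V(E, r) = E*(-3 + E)
Z(I, X) = ⅙ (Z(I, X) = ((0 + I)/(I + I))/3 = (I/((2*I)))/3 = (I*(1/(2*I)))/3 = (⅓)*(½) = ⅙)
L(a) = 6 (L(a) = 36*(⅙) = 6)
(L(-33) + 3657)/(V(-28, 61) + 499) = (6 + 3657)/(-28*(-3 - 28) + 499) = 3663/(-28*(-31) + 499) = 3663/(868 + 499) = 3663/1367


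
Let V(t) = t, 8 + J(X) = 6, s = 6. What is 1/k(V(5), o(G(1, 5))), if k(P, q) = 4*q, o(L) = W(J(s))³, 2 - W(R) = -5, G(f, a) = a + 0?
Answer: 1/1372 ≈ 0.00072886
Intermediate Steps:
G(f, a) = a
J(X) = -2 (J(X) = -8 + 6 = -2)
W(R) = 7 (W(R) = 2 - 1*(-5) = 2 + 5 = 7)
o(L) = 343 (o(L) = 7³ = 343)
1/k(V(5), o(G(1, 5))) = 1/(4*343) = 1/1372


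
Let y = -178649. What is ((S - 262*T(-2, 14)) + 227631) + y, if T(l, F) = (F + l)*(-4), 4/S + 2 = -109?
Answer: 6832934/111 ≈ 61558.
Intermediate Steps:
S = -4/111 (S = 4/(-2 - 109) = 4/(-111) = 4*(-1/111) = -4/111 ≈ -0.036036)
T(l, F) = -4*F - 4*l
((S - 262*T(-2, 14)) + 227631) + y = ((-4/111 - 262*(-4*14 - 4*(-2))) + 227631) - 178649 = ((-4/111 - 262*(-56 + 8)) + 227631) - 178649 = ((-4/111 - 262*(-48)) + 227631) - 178649 = ((-4/111 + 12576) + 227631) - 178649 = (1395932/111 + 227631) - 178649 = 26662973/111 - 178649 = 6832934/111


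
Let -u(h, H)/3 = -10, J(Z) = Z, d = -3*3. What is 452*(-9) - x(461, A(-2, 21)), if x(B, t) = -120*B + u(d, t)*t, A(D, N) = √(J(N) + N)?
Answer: 51252 - 30*√42 ≈ 51058.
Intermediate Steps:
d = -9
u(h, H) = 30 (u(h, H) = -3*(-10) = 30)
A(D, N) = √2*√N (A(D, N) = √(N + N) = √(2*N) = √2*√N)
x(B, t) = -120*B + 30*t
452*(-9) - x(461, A(-2, 21)) = 452*(-9) - (-120*461 + 30*(√2*√21)) = -4068 - (-55320 + 30*√42) = -4068 + (55320 - 30*√42) = 51252 - 30*√42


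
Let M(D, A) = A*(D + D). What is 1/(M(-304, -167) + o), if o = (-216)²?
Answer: 1/148192 ≈ 6.7480e-6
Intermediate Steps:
M(D, A) = 2*A*D (M(D, A) = A*(2*D) = 2*A*D)
o = 46656
1/(M(-304, -167) + o) = 1/(2*(-167)*(-304) + 46656) = 1/(101536 + 46656) = 1/148192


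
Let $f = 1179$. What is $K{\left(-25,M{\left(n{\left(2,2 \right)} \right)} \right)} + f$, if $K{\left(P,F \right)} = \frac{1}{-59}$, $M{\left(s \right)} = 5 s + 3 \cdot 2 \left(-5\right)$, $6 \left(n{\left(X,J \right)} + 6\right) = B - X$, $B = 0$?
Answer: $\frac{69560}{59} \approx 1179.0$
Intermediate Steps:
$n{\left(X,J \right)} = -6 - \frac{X}{6}$ ($n{\left(X,J \right)} = -6 + \frac{0 - X}{6} = -6 + \frac{\left(-1\right) X}{6} = -6 - \frac{X}{6}$)
$M{\left(s \right)} = -30 + 5 s$ ($M{\left(s \right)} = 5 s + 6 \left(-5\right) = 5 s - 30 = -30 + 5 s$)
$K{\left(P,F \right)} = - \frac{1}{59}$
$K{\left(-25,M{\left(n{\left(2,2 \right)} \right)} \right)} + f = - \frac{1}{59} + 1179 = \frac{69560}{59}$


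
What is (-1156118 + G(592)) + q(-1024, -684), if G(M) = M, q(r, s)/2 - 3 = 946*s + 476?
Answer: -2448696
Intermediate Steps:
q(r, s) = 958 + 1892*s (q(r, s) = 6 + 2*(946*s + 476) = 6 + 2*(476 + 946*s) = 6 + (952 + 1892*s) = 958 + 1892*s)
(-1156118 + G(592)) + q(-1024, -684) = (-1156118 + 592) + (958 + 1892*(-684)) = -1155526 + (958 - 1294128) = -1155526 - 1293170 = -2448696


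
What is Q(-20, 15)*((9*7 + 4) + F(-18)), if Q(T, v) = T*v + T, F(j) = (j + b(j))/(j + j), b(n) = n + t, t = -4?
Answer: -196160/9 ≈ -21796.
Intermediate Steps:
b(n) = -4 + n (b(n) = n - 4 = -4 + n)
F(j) = (-4 + 2*j)/(2*j) (F(j) = (j + (-4 + j))/(j + j) = (-4 + 2*j)/((2*j)) = (-4 + 2*j)*(1/(2*j)) = (-4 + 2*j)/(2*j))
Q(T, v) = T + T*v
Q(-20, 15)*((9*7 + 4) + F(-18)) = (-20*(1 + 15))*((9*7 + 4) + (-2 - 18)/(-18)) = (-20*16)*((63 + 4) - 1/18*(-20)) = -320*(67 + 10/9) = -320*613/9 = -196160/9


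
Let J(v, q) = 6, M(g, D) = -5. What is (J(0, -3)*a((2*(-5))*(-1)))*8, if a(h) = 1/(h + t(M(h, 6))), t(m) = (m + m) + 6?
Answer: 8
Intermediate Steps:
t(m) = 6 + 2*m (t(m) = 2*m + 6 = 6 + 2*m)
a(h) = 1/(-4 + h) (a(h) = 1/(h + (6 + 2*(-5))) = 1/(h + (6 - 10)) = 1/(h - 4) = 1/(-4 + h))
(J(0, -3)*a((2*(-5))*(-1)))*8 = (6/(-4 + (2*(-5))*(-1)))*8 = (6/(-4 - 10*(-1)))*8 = (6/(-4 + 10))*8 = (6/6)*8 = (6*(1/6))*8 = 1*8 = 8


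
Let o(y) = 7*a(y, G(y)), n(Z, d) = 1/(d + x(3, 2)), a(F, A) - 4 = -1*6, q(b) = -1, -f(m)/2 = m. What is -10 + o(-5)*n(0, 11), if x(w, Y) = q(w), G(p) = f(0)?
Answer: -57/5 ≈ -11.400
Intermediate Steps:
f(m) = -2*m
G(p) = 0 (G(p) = -2*0 = 0)
x(w, Y) = -1
a(F, A) = -2 (a(F, A) = 4 - 1*6 = 4 - 6 = -2)
n(Z, d) = 1/(-1 + d) (n(Z, d) = 1/(d - 1) = 1/(-1 + d))
o(y) = -14 (o(y) = 7*(-2) = -14)
-10 + o(-5)*n(0, 11) = -10 - 14/(-1 + 11) = -10 - 14/10 = -10 - 14*⅒ = -10 - 7/5 = -57/5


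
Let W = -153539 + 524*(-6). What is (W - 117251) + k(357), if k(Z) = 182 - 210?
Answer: -273962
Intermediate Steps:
k(Z) = -28
W = -156683 (W = -153539 - 3144 = -156683)
(W - 117251) + k(357) = (-156683 - 117251) - 28 = -273934 - 28 = -273962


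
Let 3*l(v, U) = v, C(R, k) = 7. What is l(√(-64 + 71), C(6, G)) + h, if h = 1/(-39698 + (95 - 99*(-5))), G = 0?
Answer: -1/39108 + √7/3 ≈ 0.88189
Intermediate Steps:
l(v, U) = v/3
h = -1/39108 (h = 1/(-39698 + (95 + 495)) = 1/(-39698 + 590) = 1/(-39108) = -1/39108 ≈ -2.5570e-5)
l(√(-64 + 71), C(6, G)) + h = √(-64 + 71)/3 - 1/39108 = √7/3 - 1/39108 = -1/39108 + √7/3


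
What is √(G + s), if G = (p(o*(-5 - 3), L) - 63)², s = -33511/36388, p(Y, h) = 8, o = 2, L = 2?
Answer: √1001035599333/18194 ≈ 54.992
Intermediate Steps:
s = -33511/36388 (s = -33511*1/36388 = -33511/36388 ≈ -0.92094)
G = 3025 (G = (8 - 63)² = (-55)² = 3025)
√(G + s) = √(3025 - 33511/36388) = √(110040189/36388) = √1001035599333/18194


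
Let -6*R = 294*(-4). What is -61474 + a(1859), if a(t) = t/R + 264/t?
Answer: -2035945901/33124 ≈ -61464.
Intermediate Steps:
R = 196 (R = -49*(-4) = -⅙*(-1176) = 196)
a(t) = 264/t + t/196 (a(t) = t/196 + 264/t = 264/t + t/196)
-61474 + a(1859) = -61474 + (264/1859 + (1/196)*1859) = -61474 + (264*(1/1859) + 1859/196) = -61474 + (24/169 + 1859/196) = -61474 + 318875/33124 = -2035945901/33124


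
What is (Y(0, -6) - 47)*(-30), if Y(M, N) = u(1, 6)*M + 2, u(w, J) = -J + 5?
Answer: 1350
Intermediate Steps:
u(w, J) = 5 - J
Y(M, N) = 2 - M (Y(M, N) = (5 - 1*6)*M + 2 = (5 - 6)*M + 2 = -M + 2 = 2 - M)
(Y(0, -6) - 47)*(-30) = ((2 - 1*0) - 47)*(-30) = ((2 + 0) - 47)*(-30) = (2 - 47)*(-30) = -45*(-30) = 1350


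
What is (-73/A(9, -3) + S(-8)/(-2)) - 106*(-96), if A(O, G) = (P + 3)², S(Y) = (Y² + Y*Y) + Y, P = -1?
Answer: 40391/4 ≈ 10098.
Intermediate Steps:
S(Y) = Y + 2*Y² (S(Y) = (Y² + Y²) + Y = 2*Y² + Y = Y + 2*Y²)
A(O, G) = 4 (A(O, G) = (-1 + 3)² = 2² = 4)
(-73/A(9, -3) + S(-8)/(-2)) - 106*(-96) = (-73/4 - 8*(1 + 2*(-8))/(-2)) - 106*(-96) = (-73*¼ - 8*(1 - 16)*(-½)) + 10176 = (-73/4 - 8*(-15)*(-½)) + 10176 = (-73/4 + 120*(-½)) + 10176 = (-73/4 - 60) + 10176 = -313/4 + 10176 = 40391/4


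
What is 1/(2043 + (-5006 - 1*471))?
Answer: -1/3434 ≈ -0.00029121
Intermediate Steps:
1/(2043 + (-5006 - 1*471)) = 1/(2043 + (-5006 - 471)) = 1/(2043 - 5477) = 1/(-3434) = -1/3434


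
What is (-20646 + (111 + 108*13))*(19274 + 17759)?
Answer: -708478323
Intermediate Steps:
(-20646 + (111 + 108*13))*(19274 + 17759) = (-20646 + (111 + 1404))*37033 = (-20646 + 1515)*37033 = -19131*37033 = -708478323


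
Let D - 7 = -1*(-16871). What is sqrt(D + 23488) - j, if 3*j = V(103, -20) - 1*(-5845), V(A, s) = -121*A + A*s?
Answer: 8678/3 + sqrt(40366) ≈ 3093.6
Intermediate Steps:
D = 16878 (D = 7 - 1*(-16871) = 7 + 16871 = 16878)
j = -8678/3 (j = (103*(-121 - 20) - 1*(-5845))/3 = (103*(-141) + 5845)/3 = (-14523 + 5845)/3 = (1/3)*(-8678) = -8678/3 ≈ -2892.7)
sqrt(D + 23488) - j = sqrt(16878 + 23488) - 1*(-8678/3) = sqrt(40366) + 8678/3 = 8678/3 + sqrt(40366)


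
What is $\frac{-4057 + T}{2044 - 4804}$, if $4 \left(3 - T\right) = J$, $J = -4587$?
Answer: $\frac{11629}{11040} \approx 1.0534$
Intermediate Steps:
$T = \frac{4599}{4}$ ($T = 3 - - \frac{4587}{4} = 3 + \frac{4587}{4} = \frac{4599}{4} \approx 1149.8$)
$\frac{-4057 + T}{2044 - 4804} = \frac{-4057 + \frac{4599}{4}}{2044 - 4804} = - \frac{11629}{4 \left(-2760\right)} = \left(- \frac{11629}{4}\right) \left(- \frac{1}{2760}\right) = \frac{11629}{11040}$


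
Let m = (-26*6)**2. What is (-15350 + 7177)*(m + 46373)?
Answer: -577904657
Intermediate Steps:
m = 24336 (m = (-156)**2 = 24336)
(-15350 + 7177)*(m + 46373) = (-15350 + 7177)*(24336 + 46373) = -8173*70709 = -577904657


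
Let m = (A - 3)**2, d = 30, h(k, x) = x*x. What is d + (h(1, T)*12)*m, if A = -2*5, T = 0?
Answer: 30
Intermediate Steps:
A = -10
h(k, x) = x**2
m = 169 (m = (-10 - 3)**2 = (-13)**2 = 169)
d + (h(1, T)*12)*m = 30 + (0**2*12)*169 = 30 + (0*12)*169 = 30 + 0*169 = 30 + 0 = 30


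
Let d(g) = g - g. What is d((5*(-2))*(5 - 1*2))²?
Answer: 0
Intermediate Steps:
d(g) = 0
d((5*(-2))*(5 - 1*2))² = 0² = 0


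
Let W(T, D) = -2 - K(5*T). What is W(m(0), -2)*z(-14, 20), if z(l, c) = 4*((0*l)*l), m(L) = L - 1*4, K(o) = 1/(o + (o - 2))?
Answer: 0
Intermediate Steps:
K(o) = 1/(-2 + 2*o) (K(o) = 1/(o + (-2 + o)) = 1/(-2 + 2*o))
m(L) = -4 + L (m(L) = L - 4 = -4 + L)
W(T, D) = -2 - 1/(2*(-1 + 5*T))
z(l, c) = 0 (z(l, c) = 4*(0*l) = 4*0 = 0)
W(m(0), -2)*z(-14, 20) = ((3 - 20*(-4 + 0))/(2*(-1 + 5*(-4 + 0))))*0 = ((3 - 20*(-4))/(2*(-1 + 5*(-4))))*0 = ((3 + 80)/(2*(-1 - 20)))*0 = ((½)*83/(-21))*0 = ((½)*(-1/21)*83)*0 = -83/42*0 = 0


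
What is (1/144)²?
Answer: 1/20736 ≈ 4.8225e-5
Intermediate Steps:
(1/144)² = 1/20736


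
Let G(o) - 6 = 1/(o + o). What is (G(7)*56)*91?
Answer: 30940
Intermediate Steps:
G(o) = 6 + 1/(2*o) (G(o) = 6 + 1/(o + o) = 6 + 1/(2*o))
(G(7)*56)*91 = ((6 + (½)/7)*56)*91 = ((6 + (½)*(⅐))*56)*91 = ((6 + 1/14)*56)*91 = ((85/14)*56)*91 = 340*91 = 30940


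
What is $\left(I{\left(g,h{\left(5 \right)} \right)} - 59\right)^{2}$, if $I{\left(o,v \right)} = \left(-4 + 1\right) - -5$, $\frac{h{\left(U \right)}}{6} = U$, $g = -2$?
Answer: $3249$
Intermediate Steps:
$h{\left(U \right)} = 6 U$
$I{\left(o,v \right)} = 2$ ($I{\left(o,v \right)} = -3 + 5 = 2$)
$\left(I{\left(g,h{\left(5 \right)} \right)} - 59\right)^{2} = \left(2 - 59\right)^{2} = \left(-57\right)^{2} = 3249$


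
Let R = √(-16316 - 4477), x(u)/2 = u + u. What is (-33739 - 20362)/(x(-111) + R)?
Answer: 8006948/72643 + 54101*I*√20793/217929 ≈ 110.22 + 35.797*I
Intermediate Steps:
x(u) = 4*u (x(u) = 2*(u + u) = 2*(2*u) = 4*u)
R = I*√20793 (R = √(-20793) = I*√20793 ≈ 144.2*I)
(-33739 - 20362)/(x(-111) + R) = (-33739 - 20362)/(4*(-111) + I*√20793) = -54101/(-444 + I*√20793)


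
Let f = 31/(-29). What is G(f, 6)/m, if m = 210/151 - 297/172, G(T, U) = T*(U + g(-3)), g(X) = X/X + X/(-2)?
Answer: 6843622/253083 ≈ 27.041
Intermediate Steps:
g(X) = 1 - X/2 (g(X) = 1 + X*(-1/2) = 1 - X/2)
f = -31/29 (f = 31*(-1/29) = -31/29 ≈ -1.0690)
G(T, U) = T*(5/2 + U) (G(T, U) = T*(U + (1 - 1/2*(-3))) = T*(U + (1 + 3/2)) = T*(U + 5/2) = T*(5/2 + U))
m = -8727/25972 (m = 210*(1/151) - 297*1/172 = 210/151 - 297/172 = -8727/25972 ≈ -0.33602)
G(f, 6)/m = ((1/2)*(-31/29)*(5 + 2*6))/(-8727/25972) = ((1/2)*(-31/29)*(5 + 12))*(-25972/8727) = ((1/2)*(-31/29)*17)*(-25972/8727) = -527/58*(-25972/8727) = 6843622/253083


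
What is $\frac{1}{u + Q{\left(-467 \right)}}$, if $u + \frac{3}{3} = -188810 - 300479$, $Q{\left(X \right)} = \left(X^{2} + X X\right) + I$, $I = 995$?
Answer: $- \frac{1}{52117} \approx -1.9188 \cdot 10^{-5}$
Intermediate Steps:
$Q{\left(X \right)} = 995 + 2 X^{2}$ ($Q{\left(X \right)} = \left(X^{2} + X X\right) + 995 = \left(X^{2} + X^{2}\right) + 995 = 2 X^{2} + 995 = 995 + 2 X^{2}$)
$u = -489290$ ($u = -1 - 489289 = -489290$)
$\frac{1}{u + Q{\left(-467 \right)}} = \frac{1}{-489290 + \left(995 + 2 \left(-467\right)^{2}\right)} = \frac{1}{-489290 + \left(995 + 2 \cdot 218089\right)} = \frac{1}{-489290 + \left(995 + 436178\right)} = \frac{1}{-489290 + 437173} = \frac{1}{-52117} = - \frac{1}{52117}$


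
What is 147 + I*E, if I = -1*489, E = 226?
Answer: -110367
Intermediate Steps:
I = -489
147 + I*E = 147 - 489*226 = 147 - 110514 = -110367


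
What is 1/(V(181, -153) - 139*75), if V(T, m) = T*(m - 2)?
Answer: -1/38480 ≈ -2.5988e-5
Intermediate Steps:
V(T, m) = T*(-2 + m)
1/(V(181, -153) - 139*75) = 1/(181*(-2 - 153) - 139*75) = 1/(181*(-155) - 10425) = 1/(-28055 - 10425) = 1/(-38480) = -1/38480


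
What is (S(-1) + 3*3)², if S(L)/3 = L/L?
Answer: 144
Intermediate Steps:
S(L) = 3 (S(L) = 3*(L/L) = 3*1 = 3)
(S(-1) + 3*3)² = (3 + 3*3)² = (3 + 9)² = 12² = 144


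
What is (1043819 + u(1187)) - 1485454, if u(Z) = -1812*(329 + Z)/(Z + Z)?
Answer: -525594241/1187 ≈ -4.4279e+5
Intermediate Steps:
u(Z) = -906*(329 + Z)/Z (u(Z) = -1812*(329 + Z)/(2*Z) = -906*(329 + Z)/Z)
(1043819 + u(1187)) - 1485454 = (1043819 + (-906 - 298074/1187)) - 1485454 = (1043819 - 1373496/1187) - 1485454 = 1237639657/1187 - 1485454 = -525594241/1187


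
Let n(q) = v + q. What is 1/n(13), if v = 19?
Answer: 1/32 ≈ 0.031250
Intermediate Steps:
n(q) = 19 + q
1/n(13) = 1/(19 + 13) = 1/32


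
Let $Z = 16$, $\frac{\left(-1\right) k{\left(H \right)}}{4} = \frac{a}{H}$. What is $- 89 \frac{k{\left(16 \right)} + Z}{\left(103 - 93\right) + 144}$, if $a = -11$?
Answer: $- \frac{6675}{616} \approx -10.836$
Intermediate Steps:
$k{\left(H \right)} = \frac{44}{H}$ ($k{\left(H \right)} = - 4 \left(- \frac{11}{H}\right) = \frac{44}{H}$)
$- 89 \frac{k{\left(16 \right)} + Z}{\left(103 - 93\right) + 144} = - 89 \frac{\frac{44}{16} + 16}{\left(103 - 93\right) + 144} = - 89 \frac{44 \cdot \frac{1}{16} + 16}{\left(103 - 93\right) + 144} = - 89 \frac{\frac{11}{4} + 16}{10 + 144} = - 89 \frac{75}{4 \cdot 154} = - 89 \cdot \frac{75}{4} \cdot \frac{1}{154} = \left(-89\right) \frac{75}{616} = - \frac{6675}{616}$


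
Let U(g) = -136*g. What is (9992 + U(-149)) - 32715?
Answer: -2459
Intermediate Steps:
(9992 + U(-149)) - 32715 = (9992 - 136*(-149)) - 32715 = (9992 + 20264) - 32715 = 30256 - 32715 = -2459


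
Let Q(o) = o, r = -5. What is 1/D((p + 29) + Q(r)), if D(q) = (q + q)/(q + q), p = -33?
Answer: 1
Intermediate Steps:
D(q) = 1 (D(q) = (2*q)/((2*q)) = (2*q)*(1/(2*q)) = 1)
1/D((p + 29) + Q(r)) = 1/1 = 1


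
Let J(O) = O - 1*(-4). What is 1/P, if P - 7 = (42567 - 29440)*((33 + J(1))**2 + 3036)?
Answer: 1/58808967 ≈ 1.7004e-8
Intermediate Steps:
J(O) = 4 + O (J(O) = O + 4 = 4 + O)
P = 58808967 (P = 7 + (42567 - 29440)*((33 + (4 + 1))**2 + 3036) = 7 + 13127*((33 + 5)**2 + 3036) = 7 + 13127*(38**2 + 3036) = 7 + 13127*(1444 + 3036) = 7 + 13127*4480 = 7 + 58808960 = 58808967)
1/P = 1/58808967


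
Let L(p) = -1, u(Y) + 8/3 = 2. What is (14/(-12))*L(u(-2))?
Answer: 7/6 ≈ 1.1667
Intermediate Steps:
u(Y) = -⅔ (u(Y) = -8/3 + 2 = -⅔)
(14/(-12))*L(u(-2)) = (14/(-12))*(-1) = (14*(-1/12))*(-1) = -7/6*(-1) = 7/6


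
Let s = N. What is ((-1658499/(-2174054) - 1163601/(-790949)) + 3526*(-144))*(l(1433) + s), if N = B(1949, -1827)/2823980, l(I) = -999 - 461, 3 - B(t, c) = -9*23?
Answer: 359978155944712174511561121/485601953306595908 ≈ 7.4130e+8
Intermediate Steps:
B(t, c) = 210 (B(t, c) = 3 - (-9)*23 = 3 - 1*(-207) = 3 + 207 = 210)
l(I) = -1460
N = 21/282398 (N = 210/2823980 = 210*(1/2823980) = 21/282398 ≈ 7.4363e-5)
s = 21/282398 ≈ 7.4363e-5
((-1658499/(-2174054) - 1163601/(-790949)) + 3526*(-144))*(l(1433) + s) = ((-1658499/(-2174054) - 1163601/(-790949)) + 3526*(-144))*(-1460 + 21/282398) = ((-1658499*(-1/2174054) - 1163601*(-1/790949)) - 507744)*(-412301059/282398) = ((1658499/2174054 + 1163601/790949) - 507744)*(-412301059/282398) = (3841519534005/1719565837246 - 507744)*(-412301059/282398) = -873095394947099019/1719565837246*(-412301059/282398) = 359978155944712174511561121/485601953306595908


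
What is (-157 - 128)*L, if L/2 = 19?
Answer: -10830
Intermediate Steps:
L = 38 (L = 2*19 = 38)
(-157 - 128)*L = (-157 - 128)*38 = -285*38 = -10830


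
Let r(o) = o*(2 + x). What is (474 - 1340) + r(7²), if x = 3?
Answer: -621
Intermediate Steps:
r(o) = 5*o (r(o) = o*(2 + 3) = o*5 = 5*o)
(474 - 1340) + r(7²) = (474 - 1340) + 5*7² = -866 + 5*49 = -866 + 245 = -621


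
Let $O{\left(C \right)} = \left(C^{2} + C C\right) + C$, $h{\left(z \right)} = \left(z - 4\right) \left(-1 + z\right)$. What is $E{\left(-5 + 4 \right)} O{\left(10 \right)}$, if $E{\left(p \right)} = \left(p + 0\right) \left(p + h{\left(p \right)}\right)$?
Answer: $-1890$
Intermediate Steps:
$h{\left(z \right)} = \left(-1 + z\right) \left(-4 + z\right)$ ($h{\left(z \right)} = \left(-4 + z\right) \left(-1 + z\right) = \left(-1 + z\right) \left(-4 + z\right)$)
$O{\left(C \right)} = C + 2 C^{2}$ ($O{\left(C \right)} = \left(C^{2} + C^{2}\right) + C = 2 C^{2} + C = C + 2 C^{2}$)
$E{\left(p \right)} = p \left(4 + p^{2} - 4 p\right)$ ($E{\left(p \right)} = \left(p + 0\right) \left(p + \left(4 + p^{2} - 5 p\right)\right) = p \left(4 + p^{2} - 4 p\right)$)
$E{\left(-5 + 4 \right)} O{\left(10 \right)} = \left(-5 + 4\right) \left(4 + \left(-5 + 4\right)^{2} - 4 \left(-5 + 4\right)\right) 10 \left(1 + 2 \cdot 10\right) = - (4 + \left(-1\right)^{2} - -4) 10 \left(1 + 20\right) = - (4 + 1 + 4) 10 \cdot 21 = \left(-1\right) 9 \cdot 210 = \left(-9\right) 210 = -1890$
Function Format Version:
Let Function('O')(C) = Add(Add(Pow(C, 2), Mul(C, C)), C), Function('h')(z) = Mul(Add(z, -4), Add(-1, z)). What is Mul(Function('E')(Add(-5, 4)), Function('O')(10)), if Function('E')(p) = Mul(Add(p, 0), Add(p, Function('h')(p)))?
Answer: -1890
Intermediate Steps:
Function('h')(z) = Mul(Add(-1, z), Add(-4, z)) (Function('h')(z) = Mul(Add(-4, z), Add(-1, z)) = Mul(Add(-1, z), Add(-4, z)))
Function('O')(C) = Add(C, Mul(2, Pow(C, 2))) (Function('O')(C) = Add(Add(Pow(C, 2), Pow(C, 2)), C) = Add(Mul(2, Pow(C, 2)), C) = Add(C, Mul(2, Pow(C, 2))))
Function('E')(p) = Mul(p, Add(4, Pow(p, 2), Mul(-4, p))) (Function('E')(p) = Mul(Add(p, 0), Add(p, Add(4, Pow(p, 2), Mul(-5, p)))) = Mul(p, Add(4, Pow(p, 2), Mul(-4, p))))
Mul(Function('E')(Add(-5, 4)), Function('O')(10)) = Mul(Mul(Add(-5, 4), Add(4, Pow(Add(-5, 4), 2), Mul(-4, Add(-5, 4)))), Mul(10, Add(1, Mul(2, 10)))) = Mul(Mul(-1, Add(4, Pow(-1, 2), Mul(-4, -1))), Mul(10, Add(1, 20))) = Mul(Mul(-1, Add(4, 1, 4)), Mul(10, 21)) = Mul(Mul(-1, 9), 210) = Mul(-9, 210) = -1890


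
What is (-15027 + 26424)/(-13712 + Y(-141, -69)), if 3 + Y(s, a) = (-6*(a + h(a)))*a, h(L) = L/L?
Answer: -11397/41867 ≈ -0.27222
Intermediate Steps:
h(L) = 1
Y(s, a) = -3 + a*(-6 - 6*a) (Y(s, a) = -3 + (-6*(a + 1))*a = -3 + (-6*(1 + a))*a = -3 + (-6 - 6*a)*a = -3 + a*(-6 - 6*a))
(-15027 + 26424)/(-13712 + Y(-141, -69)) = (-15027 + 26424)/(-13712 + (-3 - 6*(-69) - 6*(-69)²)) = 11397/(-13712 + (-3 + 414 - 6*4761)) = 11397/(-13712 + (-3 + 414 - 28566)) = 11397/(-13712 - 28155) = 11397/(-41867) = 11397*(-1/41867) = -11397/41867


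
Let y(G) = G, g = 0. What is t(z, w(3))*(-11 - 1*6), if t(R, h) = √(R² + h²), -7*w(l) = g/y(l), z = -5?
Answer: -85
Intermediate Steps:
w(l) = 0 (w(l) = -0/l = -⅐*0 = 0)
t(z, w(3))*(-11 - 1*6) = √((-5)² + 0²)*(-11 - 1*6) = √(25 + 0)*(-11 - 6) = √25*(-17) = 5*(-17) = -85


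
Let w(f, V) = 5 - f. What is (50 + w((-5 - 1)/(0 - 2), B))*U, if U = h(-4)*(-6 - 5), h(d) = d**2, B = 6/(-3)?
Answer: -9152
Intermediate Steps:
B = -2 (B = 6*(-1/3) = -2)
U = -176 (U = (-4)**2*(-6 - 5) = 16*(-11) = -176)
(50 + w((-5 - 1)/(0 - 2), B))*U = (50 + (5 - (-5 - 1)/(0 - 2)))*(-176) = (50 + (5 - (-6)/(-2)))*(-176) = (50 + (5 - (-6)*(-1)/2))*(-176) = (50 + (5 - 1*3))*(-176) = (50 + (5 - 3))*(-176) = (50 + 2)*(-176) = 52*(-176) = -9152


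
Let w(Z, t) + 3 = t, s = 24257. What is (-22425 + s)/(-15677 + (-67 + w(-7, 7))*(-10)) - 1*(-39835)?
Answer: 599395413/15047 ≈ 39835.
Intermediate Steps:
w(Z, t) = -3 + t
(-22425 + s)/(-15677 + (-67 + w(-7, 7))*(-10)) - 1*(-39835) = (-22425 + 24257)/(-15677 + (-67 + (-3 + 7))*(-10)) - 1*(-39835) = 1832/(-15677 + (-67 + 4)*(-10)) + 39835 = 1832/(-15677 - 63*(-10)) + 39835 = 1832/(-15677 + 630) + 39835 = 1832/(-15047) + 39835 = 1832*(-1/15047) + 39835 = -1832/15047 + 39835 = 599395413/15047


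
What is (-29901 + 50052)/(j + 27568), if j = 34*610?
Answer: 20151/48308 ≈ 0.41714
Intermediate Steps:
j = 20740
(-29901 + 50052)/(j + 27568) = (-29901 + 50052)/(20740 + 27568) = 20151/48308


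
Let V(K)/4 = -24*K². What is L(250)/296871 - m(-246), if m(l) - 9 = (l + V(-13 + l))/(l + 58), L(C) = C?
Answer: -956179014947/27905874 ≈ -34264.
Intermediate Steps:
V(K) = -96*K² (V(K) = 4*(-24*K²) = -96*K²)
m(l) = 9 + (l - 96*(-13 + l)²)/(58 + l) (m(l) = 9 + (l - 96*(-13 + l)²)/(l + 58) = 9 + (l - 96*(-13 + l)²)/(58 + l))
L(250)/296871 - m(-246) = 250/296871 - 2*(-7851 - 48*(-246)² + 1253*(-246))/(58 - 246) = 250*(1/296871) - 2*(-7851 - 48*60516 - 308238)/(-188) = 250/296871 - 2*(-1)*(-7851 - 2904768 - 308238)/188 = 250/296871 - 2*(-1)*(-3220857)/188 = 250/296871 - 1*3220857/94 = 250/296871 - 3220857/94 = -956179014947/27905874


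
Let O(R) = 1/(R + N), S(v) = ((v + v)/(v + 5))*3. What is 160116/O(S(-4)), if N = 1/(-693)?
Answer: -80703316/21 ≈ -3.8430e+6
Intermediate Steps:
S(v) = 6*v/(5 + v) (S(v) = ((2*v)/(5 + v))*3 = (2*v/(5 + v))*3 = 6*v/(5 + v))
N = -1/693 ≈ -0.0014430
O(R) = 1/(-1/693 + R) (O(R) = 1/(R - 1/693) = 1/(-1/693 + R))
160116/O(S(-4)) = 160116/((693/(-1 + 693*(6*(-4)/(5 - 4))))) = 160116/((693/(-1 + 693*(6*(-4)/1)))) = 160116/((693/(-1 + 693*(6*(-4)*1)))) = 160116/((693/(-1 + 693*(-24)))) = 160116/((693/(-1 - 16632))) = 160116/((693/(-16633))) = 160116/((693*(-1/16633))) = 160116/(-693/16633) = 160116*(-16633/693) = -80703316/21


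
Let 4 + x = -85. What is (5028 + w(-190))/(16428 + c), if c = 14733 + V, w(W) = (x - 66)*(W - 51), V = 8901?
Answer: 3853/3642 ≈ 1.0579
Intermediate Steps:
x = -89 (x = -4 - 85 = -89)
w(W) = 7905 - 155*W (w(W) = (-89 - 66)*(W - 51) = -155*(-51 + W) = 7905 - 155*W)
c = 23634 (c = 14733 + 8901 = 23634)
(5028 + w(-190))/(16428 + c) = (5028 + (7905 - 155*(-190)))/(16428 + 23634) = (5028 + (7905 + 29450))/40062 = (5028 + 37355)*(1/40062) = 42383*(1/40062) = 3853/3642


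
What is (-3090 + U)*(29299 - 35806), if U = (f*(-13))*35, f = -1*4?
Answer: 8263890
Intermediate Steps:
f = -4
U = 1820 (U = -4*(-13)*35 = 52*35 = 1820)
(-3090 + U)*(29299 - 35806) = (-3090 + 1820)*(29299 - 35806) = -1270*(-6507) = 8263890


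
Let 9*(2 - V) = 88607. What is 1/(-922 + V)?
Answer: -9/96887 ≈ -9.2892e-5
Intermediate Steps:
V = -88589/9 (V = 2 - 1/9*88607 = 2 - 88607/9 = -88589/9 ≈ -9843.2)
1/(-922 + V) = 1/(-922 - 88589/9) = 1/(-96887/9) = -9/96887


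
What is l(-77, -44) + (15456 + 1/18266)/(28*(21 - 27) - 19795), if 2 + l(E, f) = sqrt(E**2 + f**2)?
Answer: -1011607613/364644158 + 11*sqrt(65) ≈ 85.911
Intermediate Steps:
l(E, f) = -2 + sqrt(E**2 + f**2)
l(-77, -44) + (15456 + 1/18266)/(28*(21 - 27) - 19795) = (-2 + sqrt((-77)**2 + (-44)**2)) + (15456 + 1/18266)/(28*(21 - 27) - 19795) = (-2 + sqrt(5929 + 1936)) + (15456 + 1/18266)/(28*(-6) - 19795) = (-2 + sqrt(7865)) + 282319297/(18266*(-168 - 19795)) = (-2 + 11*sqrt(65)) + (282319297/18266)/(-19963) = (-2 + 11*sqrt(65)) + (282319297/18266)*(-1/19963) = (-2 + 11*sqrt(65)) - 282319297/364644158 = -1011607613/364644158 + 11*sqrt(65)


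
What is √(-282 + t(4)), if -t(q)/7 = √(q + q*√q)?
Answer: √(-282 - 14*√3) ≈ 17.5*I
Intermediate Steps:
t(q) = -7*√(q + q^(3/2)) (t(q) = -7*√(q + q*√q) = -7*√(q + q^(3/2)))
√(-282 + t(4)) = √(-282 - 7*√(4 + 4^(3/2))) = √(-282 - 7*√(4 + 8)) = √(-282 - 14*√3)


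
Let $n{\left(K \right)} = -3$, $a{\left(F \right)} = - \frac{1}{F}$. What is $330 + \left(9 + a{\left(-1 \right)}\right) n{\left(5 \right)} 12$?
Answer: $-30$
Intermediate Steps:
$330 + \left(9 + a{\left(-1 \right)}\right) n{\left(5 \right)} 12 = 330 + \left(9 - \frac{1}{-1}\right) \left(-3\right) 12 = 330 + \left(9 - -1\right) \left(-3\right) 12 = 330 + \left(9 + 1\right) \left(-3\right) 12 = 330 + 10 \left(-3\right) 12 = 330 - 360 = -30$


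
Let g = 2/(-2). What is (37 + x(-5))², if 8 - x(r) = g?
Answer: 2116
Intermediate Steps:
g = -1 (g = 2*(-½) = -1)
x(r) = 9 (x(r) = 8 - 1*(-1) = 8 + 1 = 9)
(37 + x(-5))² = (37 + 9)² = 46² = 2116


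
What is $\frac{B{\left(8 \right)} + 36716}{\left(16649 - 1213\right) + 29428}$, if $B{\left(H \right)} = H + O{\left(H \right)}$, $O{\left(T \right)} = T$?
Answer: $\frac{9183}{11216} \approx 0.81874$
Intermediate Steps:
$B{\left(H \right)} = 2 H$ ($B{\left(H \right)} = H + H = 2 H$)
$\frac{B{\left(8 \right)} + 36716}{\left(16649 - 1213\right) + 29428} = \frac{2 \cdot 8 + 36716}{\left(16649 - 1213\right) + 29428} = \frac{16 + 36716}{15436 + 29428} = \frac{36732}{44864} = 36732 \cdot \frac{1}{44864} = \frac{9183}{11216}$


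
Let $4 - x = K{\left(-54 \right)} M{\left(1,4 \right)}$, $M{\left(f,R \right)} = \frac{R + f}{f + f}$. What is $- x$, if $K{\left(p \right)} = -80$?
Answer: $-204$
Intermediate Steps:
$M{\left(f,R \right)} = \frac{R + f}{2 f}$
$x = 204$ ($x = 4 - - 80 \frac{4 + 1}{2 \cdot 1} = 4 - - 80 \cdot \frac{1}{2} \cdot 1 \cdot 5 = 4 - \left(-80\right) \frac{5}{2} = 4 - -200 = 4 + 200 = 204$)
$- x = \left(-1\right) 204 = -204$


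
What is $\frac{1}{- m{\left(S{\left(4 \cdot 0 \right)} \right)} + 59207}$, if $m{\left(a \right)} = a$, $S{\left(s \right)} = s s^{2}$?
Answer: $\frac{1}{59207} \approx 1.689 \cdot 10^{-5}$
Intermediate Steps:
$S{\left(s \right)} = s^{3}$
$\frac{1}{- m{\left(S{\left(4 \cdot 0 \right)} \right)} + 59207} = \frac{1}{- \left(4 \cdot 0\right)^{3} + 59207} = \frac{1}{- 0^{3} + 59207} = \frac{1}{\left(-1\right) 0 + 59207} = \frac{1}{0 + 59207} = \frac{1}{59207}$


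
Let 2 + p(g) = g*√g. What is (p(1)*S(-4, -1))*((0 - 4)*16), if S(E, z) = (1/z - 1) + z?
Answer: -192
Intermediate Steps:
p(g) = -2 + g^(3/2) (p(g) = -2 + g*√g = -2 + g^(3/2))
S(E, z) = -1 + z + 1/z (S(E, z) = (-1 + 1/z) + z = -1 + z + 1/z)
(p(1)*S(-4, -1))*((0 - 4)*16) = ((-2 + 1^(3/2))*(-1 - 1 + 1/(-1)))*((0 - 4)*16) = ((-2 + 1)*(-1 - 1 - 1))*(-4*16) = -1*(-3)*(-64) = 3*(-64) = -192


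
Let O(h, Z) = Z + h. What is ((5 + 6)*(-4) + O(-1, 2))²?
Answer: 1849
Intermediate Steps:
((5 + 6)*(-4) + O(-1, 2))² = ((5 + 6)*(-4) + (2 - 1))² = (11*(-4) + 1)² = (-44 + 1)² = (-43)² = 1849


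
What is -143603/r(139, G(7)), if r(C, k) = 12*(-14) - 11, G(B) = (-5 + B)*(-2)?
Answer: 143603/179 ≈ 802.25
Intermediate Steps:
G(B) = 10 - 2*B
r(C, k) = -179 (r(C, k) = -168 - 11 = -179)
-143603/r(139, G(7)) = -143603/(-179) = -143603*(-1/179) = 143603/179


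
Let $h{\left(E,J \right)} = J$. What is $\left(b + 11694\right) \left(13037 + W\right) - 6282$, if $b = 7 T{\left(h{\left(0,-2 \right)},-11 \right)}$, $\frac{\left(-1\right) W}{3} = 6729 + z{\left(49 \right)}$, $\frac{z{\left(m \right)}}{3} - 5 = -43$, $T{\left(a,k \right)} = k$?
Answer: $-79094818$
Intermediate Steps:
$z{\left(m \right)} = -114$ ($z{\left(m \right)} = 15 + 3 \left(-43\right) = 15 - 129 = -114$)
$W = -19845$ ($W = - 3 \left(6729 - 114\right) = \left(-3\right) 6615 = -19845$)
$b = -77$ ($b = 7 \left(-11\right) = -77$)
$\left(b + 11694\right) \left(13037 + W\right) - 6282 = \left(-77 + 11694\right) \left(13037 - 19845\right) - 6282 = 11617 \left(-6808\right) - 6282 = -79088536 - 6282 = -79094818$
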